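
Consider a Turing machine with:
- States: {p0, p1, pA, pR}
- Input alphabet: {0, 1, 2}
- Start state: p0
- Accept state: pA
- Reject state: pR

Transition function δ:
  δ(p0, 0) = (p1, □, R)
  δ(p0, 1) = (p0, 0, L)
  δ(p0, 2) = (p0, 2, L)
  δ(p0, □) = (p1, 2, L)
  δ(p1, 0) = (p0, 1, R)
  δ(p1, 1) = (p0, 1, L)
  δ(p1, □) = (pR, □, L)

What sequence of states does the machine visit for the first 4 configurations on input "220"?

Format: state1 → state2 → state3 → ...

Execution trace:
Initial: [p0]220
Step 1: δ(p0, 2) = (p0, 2, L) → [p0]□220
Step 2: δ(p0, □) = (p1, 2, L) → [p1]□2220
Step 3: δ(p1, □) = (pR, □, L) → [pR]□□2220

The machine reaches the reject state pR and halts.

State sequence: p0 → p0 → p1 → pR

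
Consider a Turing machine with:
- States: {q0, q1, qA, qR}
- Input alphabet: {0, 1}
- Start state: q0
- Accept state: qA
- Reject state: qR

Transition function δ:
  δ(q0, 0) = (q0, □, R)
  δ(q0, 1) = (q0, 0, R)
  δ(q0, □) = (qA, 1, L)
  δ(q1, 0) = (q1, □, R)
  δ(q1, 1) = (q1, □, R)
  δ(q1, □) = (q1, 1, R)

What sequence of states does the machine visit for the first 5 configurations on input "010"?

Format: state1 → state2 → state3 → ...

Execution trace:
Initial: [q0]010
Step 1: δ(q0, 0) = (q0, □, R) → □[q0]10
Step 2: δ(q0, 1) = (q0, 0, R) → □0[q0]0
Step 3: δ(q0, 0) = (q0, □, R) → □0□[q0]□
Step 4: δ(q0, □) = (qA, 1, L) → □0[qA]□1

The machine reaches the accept state qA and halts.

State sequence: q0 → q0 → q0 → q0 → qA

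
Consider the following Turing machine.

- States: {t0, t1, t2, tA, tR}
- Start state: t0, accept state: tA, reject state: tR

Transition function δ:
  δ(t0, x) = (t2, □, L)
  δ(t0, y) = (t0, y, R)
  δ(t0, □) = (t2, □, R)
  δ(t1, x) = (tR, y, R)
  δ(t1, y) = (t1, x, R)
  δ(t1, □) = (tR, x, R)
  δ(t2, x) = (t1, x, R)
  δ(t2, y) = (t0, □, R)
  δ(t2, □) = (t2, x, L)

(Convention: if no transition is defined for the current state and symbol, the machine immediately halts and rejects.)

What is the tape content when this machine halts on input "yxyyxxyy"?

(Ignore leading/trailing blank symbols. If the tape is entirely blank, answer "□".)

Execution trace:
Initial: [t0]yxyyxxyy
Step 1: δ(t0, y) = (t0, y, R) → y[t0]xyyxxyy
Step 2: δ(t0, x) = (t2, □, L) → [t2]y□yyxxyy
Step 3: δ(t2, y) = (t0, □, R) → □[t0]□yyxxyy
Step 4: δ(t0, □) = (t2, □, R) → □□[t2]yyxxyy
Step 5: δ(t2, y) = (t0, □, R) → □□□[t0]yxxyy
Step 6: δ(t0, y) = (t0, y, R) → □□□y[t0]xxyy
Step 7: δ(t0, x) = (t2, □, L) → □□□[t2]y□xyy
Step 8: δ(t2, y) = (t0, □, R) → □□□□[t0]□xyy
Step 9: δ(t0, □) = (t2, □, R) → □□□□□[t2]xyy
Step 10: δ(t2, x) = (t1, x, R) → □□□□□x[t1]yy
Step 11: δ(t1, y) = (t1, x, R) → □□□□□xx[t1]y
Step 12: δ(t1, y) = (t1, x, R) → □□□□□xxx[t1]□
Step 13: δ(t1, □) = (tR, x, R) → □□□□□xxxx[tR]□

The machine reaches the reject state tR and halts.

Final tape (ignoring leading/trailing blanks): xxxx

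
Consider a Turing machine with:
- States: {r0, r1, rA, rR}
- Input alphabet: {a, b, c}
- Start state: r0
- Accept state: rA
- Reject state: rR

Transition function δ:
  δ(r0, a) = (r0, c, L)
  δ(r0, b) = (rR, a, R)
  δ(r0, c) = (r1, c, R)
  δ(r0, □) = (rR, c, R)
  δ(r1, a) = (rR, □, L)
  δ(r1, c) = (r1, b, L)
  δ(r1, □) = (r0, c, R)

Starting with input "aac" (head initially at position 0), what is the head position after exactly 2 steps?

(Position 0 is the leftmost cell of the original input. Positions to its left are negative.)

Execution trace (head position shown):
Step 0: [r0]aac  (head at position 0)
Step 1: move left → [r0]□cac  (head at position -1)
Step 2: move right → c[rR]cac  (head at position 0)

After 2 steps, the head is at position 0.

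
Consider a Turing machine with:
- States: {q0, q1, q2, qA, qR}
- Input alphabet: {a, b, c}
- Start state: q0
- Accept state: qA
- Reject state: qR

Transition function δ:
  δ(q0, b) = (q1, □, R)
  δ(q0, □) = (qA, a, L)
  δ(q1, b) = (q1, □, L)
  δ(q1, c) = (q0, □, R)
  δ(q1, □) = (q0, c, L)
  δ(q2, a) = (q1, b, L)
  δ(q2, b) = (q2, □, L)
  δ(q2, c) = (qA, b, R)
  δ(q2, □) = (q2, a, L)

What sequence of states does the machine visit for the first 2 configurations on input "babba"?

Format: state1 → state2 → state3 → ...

Execution trace:
Initial: [q0]babba
Step 1: δ(q0, b) = (q1, □, R) → □[q1]abba

No transition is defined for δ(q1, a). By convention the machine halts and rejects.

State sequence: q0 → q1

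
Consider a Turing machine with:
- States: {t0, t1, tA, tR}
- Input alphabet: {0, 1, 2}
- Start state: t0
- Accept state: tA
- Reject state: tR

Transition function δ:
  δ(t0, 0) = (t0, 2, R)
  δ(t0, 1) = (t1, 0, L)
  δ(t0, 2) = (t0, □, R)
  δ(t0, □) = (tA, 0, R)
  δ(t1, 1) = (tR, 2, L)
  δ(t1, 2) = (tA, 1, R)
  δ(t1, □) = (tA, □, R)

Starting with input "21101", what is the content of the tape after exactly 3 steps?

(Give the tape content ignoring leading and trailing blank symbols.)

Execution trace:
Initial: [t0]21101
Step 1: δ(t0, 2) = (t0, □, R) → □[t0]1101
Step 2: δ(t0, 1) = (t1, 0, L) → [t1]□0101
Step 3: δ(t1, □) = (tA, □, R) → □[tA]0101

The machine reaches the accept state tA and halts.

After 3 steps, the tape (ignoring leading/trailing blanks) is: 0101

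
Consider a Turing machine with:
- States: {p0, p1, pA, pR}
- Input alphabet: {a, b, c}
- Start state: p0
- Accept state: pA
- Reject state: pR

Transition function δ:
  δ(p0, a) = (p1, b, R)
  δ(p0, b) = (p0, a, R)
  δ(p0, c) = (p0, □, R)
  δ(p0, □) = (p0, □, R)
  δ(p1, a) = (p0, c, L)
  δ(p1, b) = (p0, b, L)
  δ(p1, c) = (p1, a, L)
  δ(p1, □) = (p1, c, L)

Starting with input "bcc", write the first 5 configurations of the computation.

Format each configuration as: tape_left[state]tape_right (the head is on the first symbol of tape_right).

Transitions applied:
Step 1: δ(p0, b) = (p0, a, R)
Step 2: δ(p0, c) = (p0, □, R)
Step 3: δ(p0, c) = (p0, □, R)
Step 4: δ(p0, □) = (p0, □, R)

The first 5 configurations are:
[p0]bcc ⊢ a[p0]cc ⊢ a□[p0]c ⊢ a□□[p0]□ ⊢ a□□□[p0]□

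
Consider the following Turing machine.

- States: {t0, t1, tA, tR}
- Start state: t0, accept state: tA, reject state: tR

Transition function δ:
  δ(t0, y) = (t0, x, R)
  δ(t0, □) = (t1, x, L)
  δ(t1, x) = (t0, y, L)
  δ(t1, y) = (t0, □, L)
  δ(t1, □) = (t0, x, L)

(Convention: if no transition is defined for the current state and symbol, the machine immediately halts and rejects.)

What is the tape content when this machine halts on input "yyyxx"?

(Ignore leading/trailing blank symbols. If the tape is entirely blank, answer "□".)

Execution trace:
Initial: [t0]yyyxx
Step 1: δ(t0, y) = (t0, x, R) → x[t0]yyxx
Step 2: δ(t0, y) = (t0, x, R) → xx[t0]yxx
Step 3: δ(t0, y) = (t0, x, R) → xxx[t0]xx

No transition is defined for δ(t0, x). By convention the machine halts and rejects.

Final tape (ignoring leading/trailing blanks): xxxxx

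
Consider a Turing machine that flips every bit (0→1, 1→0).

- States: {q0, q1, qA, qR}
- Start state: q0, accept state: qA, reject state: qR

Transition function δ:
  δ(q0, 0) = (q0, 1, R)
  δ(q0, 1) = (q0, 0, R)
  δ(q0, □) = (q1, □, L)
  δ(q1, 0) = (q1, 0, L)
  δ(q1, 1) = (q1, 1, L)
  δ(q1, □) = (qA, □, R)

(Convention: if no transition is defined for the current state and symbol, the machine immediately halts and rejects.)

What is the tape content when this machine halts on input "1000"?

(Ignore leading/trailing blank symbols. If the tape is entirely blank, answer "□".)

Execution trace:
Initial: [q0]1000
Step 1: δ(q0, 1) = (q0, 0, R) → 0[q0]000
Step 2: δ(q0, 0) = (q0, 1, R) → 01[q0]00
Step 3: δ(q0, 0) = (q0, 1, R) → 011[q0]0
Step 4: δ(q0, 0) = (q0, 1, R) → 0111[q0]□
Step 5: δ(q0, □) = (q1, □, L) → 011[q1]1□
Step 6: δ(q1, 1) = (q1, 1, L) → 01[q1]11□
Step 7: δ(q1, 1) = (q1, 1, L) → 0[q1]111□
Step 8: δ(q1, 1) = (q1, 1, L) → [q1]0111□
Step 9: δ(q1, 0) = (q1, 0, L) → [q1]□0111□
Step 10: δ(q1, □) = (qA, □, R) → □[qA]0111□

The machine reaches the accept state qA and halts.

Final tape (ignoring leading/trailing blanks): 0111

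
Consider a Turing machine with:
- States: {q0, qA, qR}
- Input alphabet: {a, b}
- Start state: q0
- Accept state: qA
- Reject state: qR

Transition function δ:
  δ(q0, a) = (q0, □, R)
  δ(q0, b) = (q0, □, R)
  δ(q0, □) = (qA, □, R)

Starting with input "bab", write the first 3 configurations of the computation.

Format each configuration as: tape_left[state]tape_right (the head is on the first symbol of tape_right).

Transitions applied:
Step 1: δ(q0, b) = (q0, □, R)
Step 2: δ(q0, a) = (q0, □, R)

The first 3 configurations are:
[q0]bab ⊢ □[q0]ab ⊢ □□[q0]b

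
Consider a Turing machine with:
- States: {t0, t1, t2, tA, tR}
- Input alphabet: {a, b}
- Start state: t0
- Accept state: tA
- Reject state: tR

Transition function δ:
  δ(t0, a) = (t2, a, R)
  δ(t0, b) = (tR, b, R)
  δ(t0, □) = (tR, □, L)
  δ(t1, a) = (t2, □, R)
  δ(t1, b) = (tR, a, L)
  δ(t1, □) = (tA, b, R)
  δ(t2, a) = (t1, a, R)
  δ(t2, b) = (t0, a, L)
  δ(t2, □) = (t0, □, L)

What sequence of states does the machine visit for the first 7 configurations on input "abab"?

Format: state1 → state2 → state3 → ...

Execution trace:
Initial: [t0]abab
Step 1: δ(t0, a) = (t2, a, R) → a[t2]bab
Step 2: δ(t2, b) = (t0, a, L) → [t0]aaab
Step 3: δ(t0, a) = (t2, a, R) → a[t2]aab
Step 4: δ(t2, a) = (t1, a, R) → aa[t1]ab
Step 5: δ(t1, a) = (t2, □, R) → aa□[t2]b
Step 6: δ(t2, b) = (t0, a, L) → aa[t0]□a

State sequence: t0 → t2 → t0 → t2 → t1 → t2 → t0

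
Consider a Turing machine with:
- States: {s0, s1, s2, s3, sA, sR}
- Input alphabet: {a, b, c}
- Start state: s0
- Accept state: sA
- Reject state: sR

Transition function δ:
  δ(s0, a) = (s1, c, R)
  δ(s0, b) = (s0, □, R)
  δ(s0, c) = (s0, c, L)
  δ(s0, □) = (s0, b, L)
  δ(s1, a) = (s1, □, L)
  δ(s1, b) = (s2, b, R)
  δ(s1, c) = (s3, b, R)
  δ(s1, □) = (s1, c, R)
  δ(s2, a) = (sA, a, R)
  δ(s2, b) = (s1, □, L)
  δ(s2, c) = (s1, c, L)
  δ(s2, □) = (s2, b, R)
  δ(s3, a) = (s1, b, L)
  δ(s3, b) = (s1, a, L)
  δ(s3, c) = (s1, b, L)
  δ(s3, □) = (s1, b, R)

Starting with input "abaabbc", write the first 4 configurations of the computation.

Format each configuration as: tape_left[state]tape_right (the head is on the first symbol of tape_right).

Transitions applied:
Step 1: δ(s0, a) = (s1, c, R)
Step 2: δ(s1, b) = (s2, b, R)
Step 3: δ(s2, a) = (sA, a, R)

The first 4 configurations are:
[s0]abaabbc ⊢ c[s1]baabbc ⊢ cb[s2]aabbc ⊢ cba[sA]abbc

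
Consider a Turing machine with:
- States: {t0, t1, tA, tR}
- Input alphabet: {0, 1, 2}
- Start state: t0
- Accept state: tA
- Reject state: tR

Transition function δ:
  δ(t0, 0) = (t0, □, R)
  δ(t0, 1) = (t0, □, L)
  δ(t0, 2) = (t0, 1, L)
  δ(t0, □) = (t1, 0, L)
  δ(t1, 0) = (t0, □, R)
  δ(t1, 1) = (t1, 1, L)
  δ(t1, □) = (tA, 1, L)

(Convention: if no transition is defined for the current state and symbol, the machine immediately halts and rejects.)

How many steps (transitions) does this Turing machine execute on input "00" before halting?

Execution trace:
Initial: [t0]00
Step 1: δ(t0, 0) = (t0, □, R) → □[t0]0
Step 2: δ(t0, 0) = (t0, □, R) → □□[t0]□
Step 3: δ(t0, □) = (t1, 0, L) → □[t1]□0
Step 4: δ(t1, □) = (tA, 1, L) → [tA]□10

The machine reaches the accept state tA and halts.

The machine executed 4 steps before halting.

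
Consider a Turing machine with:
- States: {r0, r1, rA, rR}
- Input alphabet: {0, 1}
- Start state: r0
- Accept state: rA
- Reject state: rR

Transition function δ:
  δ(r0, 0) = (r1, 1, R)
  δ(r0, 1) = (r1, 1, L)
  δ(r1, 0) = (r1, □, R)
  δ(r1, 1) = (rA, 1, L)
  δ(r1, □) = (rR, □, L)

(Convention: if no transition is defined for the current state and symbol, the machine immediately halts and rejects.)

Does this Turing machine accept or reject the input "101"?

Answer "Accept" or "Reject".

Execution trace:
Initial: [r0]101
Step 1: δ(r0, 1) = (r1, 1, L) → [r1]□101
Step 2: δ(r1, □) = (rR, □, L) → [rR]□□101

The machine reaches the reject state rR and halts.

Answer: Reject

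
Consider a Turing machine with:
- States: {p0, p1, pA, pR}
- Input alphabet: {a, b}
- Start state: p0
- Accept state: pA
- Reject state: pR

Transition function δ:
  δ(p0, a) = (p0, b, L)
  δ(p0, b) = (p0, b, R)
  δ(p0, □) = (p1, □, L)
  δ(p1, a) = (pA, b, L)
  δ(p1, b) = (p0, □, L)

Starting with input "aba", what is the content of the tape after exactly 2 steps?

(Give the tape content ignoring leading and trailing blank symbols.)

Execution trace:
Initial: [p0]aba
Step 1: δ(p0, a) = (p0, b, L) → [p0]□bba
Step 2: δ(p0, □) = (p1, □, L) → [p1]□□bba

No transition is defined for δ(p1, □). By convention the machine halts and rejects.

After 2 steps, the tape (ignoring leading/trailing blanks) is: bba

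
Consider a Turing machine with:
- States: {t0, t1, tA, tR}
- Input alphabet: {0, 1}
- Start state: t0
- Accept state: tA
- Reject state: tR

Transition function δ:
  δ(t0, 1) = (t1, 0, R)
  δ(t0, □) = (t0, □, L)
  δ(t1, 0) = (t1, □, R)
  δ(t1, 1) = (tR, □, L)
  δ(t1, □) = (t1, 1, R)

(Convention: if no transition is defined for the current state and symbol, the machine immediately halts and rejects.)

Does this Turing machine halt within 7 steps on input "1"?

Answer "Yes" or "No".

Execution trace:
Initial: [t0]1
Step 1: δ(t0, 1) = (t1, 0, R) → 0[t1]□
Step 2: δ(t1, □) = (t1, 1, R) → 01[t1]□
Step 3: δ(t1, □) = (t1, 1, R) → 011[t1]□
Step 4: δ(t1, □) = (t1, 1, R) → 0111[t1]□
Step 5: δ(t1, □) = (t1, 1, R) → 01111[t1]□
Step 6: δ(t1, □) = (t1, 1, R) → 011111[t1]□
Step 7: δ(t1, □) = (t1, 1, R) → 0111111[t1]□

The machine has not reached a halting state after 7 steps.
The machine did not halt within the 7-step bound.

Answer: No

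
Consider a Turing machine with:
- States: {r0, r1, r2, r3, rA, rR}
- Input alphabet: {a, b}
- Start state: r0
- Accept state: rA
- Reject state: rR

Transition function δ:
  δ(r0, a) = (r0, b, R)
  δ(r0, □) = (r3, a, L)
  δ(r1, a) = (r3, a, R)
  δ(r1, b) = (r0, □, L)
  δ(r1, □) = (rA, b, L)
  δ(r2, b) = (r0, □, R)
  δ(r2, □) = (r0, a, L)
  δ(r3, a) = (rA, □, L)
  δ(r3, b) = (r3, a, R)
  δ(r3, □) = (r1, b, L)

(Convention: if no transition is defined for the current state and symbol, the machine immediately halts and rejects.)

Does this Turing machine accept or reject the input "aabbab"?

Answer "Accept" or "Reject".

Execution trace:
Initial: [r0]aabbab
Step 1: δ(r0, a) = (r0, b, R) → b[r0]abbab
Step 2: δ(r0, a) = (r0, b, R) → bb[r0]bbab

No transition is defined for δ(r0, b). By convention the machine halts and rejects.

Answer: Reject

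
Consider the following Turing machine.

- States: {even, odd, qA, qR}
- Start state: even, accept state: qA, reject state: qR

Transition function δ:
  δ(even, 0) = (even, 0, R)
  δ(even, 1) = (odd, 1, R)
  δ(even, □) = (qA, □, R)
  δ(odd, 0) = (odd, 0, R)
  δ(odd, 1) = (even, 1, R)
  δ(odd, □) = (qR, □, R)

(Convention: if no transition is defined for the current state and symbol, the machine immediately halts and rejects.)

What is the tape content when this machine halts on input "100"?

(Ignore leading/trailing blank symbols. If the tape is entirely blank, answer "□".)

Execution trace:
Initial: [even]100
Step 1: δ(even, 1) = (odd, 1, R) → 1[odd]00
Step 2: δ(odd, 0) = (odd, 0, R) → 10[odd]0
Step 3: δ(odd, 0) = (odd, 0, R) → 100[odd]□
Step 4: δ(odd, □) = (qR, □, R) → 100□[qR]□

The machine reaches the reject state qR and halts.

Final tape (ignoring leading/trailing blanks): 100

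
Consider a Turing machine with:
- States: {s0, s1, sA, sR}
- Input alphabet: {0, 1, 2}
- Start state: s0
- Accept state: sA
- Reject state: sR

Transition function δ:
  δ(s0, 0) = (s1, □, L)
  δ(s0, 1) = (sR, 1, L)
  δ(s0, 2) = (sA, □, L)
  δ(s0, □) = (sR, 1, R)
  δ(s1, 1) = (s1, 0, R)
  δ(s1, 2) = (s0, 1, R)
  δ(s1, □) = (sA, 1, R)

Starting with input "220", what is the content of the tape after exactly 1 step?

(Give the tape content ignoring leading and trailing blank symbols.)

Execution trace:
Initial: [s0]220
Step 1: δ(s0, 2) = (sA, □, L) → [sA]□□20

The machine reaches the accept state sA and halts.

After 1 step, the tape (ignoring leading/trailing blanks) is: 20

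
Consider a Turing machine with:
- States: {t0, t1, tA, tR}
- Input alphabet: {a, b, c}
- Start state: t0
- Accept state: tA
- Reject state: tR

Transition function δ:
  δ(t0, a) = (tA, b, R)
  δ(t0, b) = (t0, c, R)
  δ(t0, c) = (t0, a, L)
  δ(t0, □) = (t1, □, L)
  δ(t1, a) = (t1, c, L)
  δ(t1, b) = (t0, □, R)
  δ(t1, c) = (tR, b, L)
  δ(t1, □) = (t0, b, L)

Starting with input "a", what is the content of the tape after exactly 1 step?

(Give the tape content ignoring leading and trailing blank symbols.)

Execution trace:
Initial: [t0]a
Step 1: δ(t0, a) = (tA, b, R) → b[tA]□

The machine reaches the accept state tA and halts.

After 1 step, the tape (ignoring leading/trailing blanks) is: b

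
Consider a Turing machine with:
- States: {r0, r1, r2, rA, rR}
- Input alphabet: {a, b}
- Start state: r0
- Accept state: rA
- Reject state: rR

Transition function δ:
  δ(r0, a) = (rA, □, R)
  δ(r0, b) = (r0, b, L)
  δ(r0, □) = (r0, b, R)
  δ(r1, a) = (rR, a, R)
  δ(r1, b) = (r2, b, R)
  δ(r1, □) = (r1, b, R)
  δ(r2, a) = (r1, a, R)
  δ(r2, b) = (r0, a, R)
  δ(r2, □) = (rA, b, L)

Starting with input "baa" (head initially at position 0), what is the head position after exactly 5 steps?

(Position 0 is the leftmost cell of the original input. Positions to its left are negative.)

Execution trace (head position shown):
Step 0: [r0]baa  (head at position 0)
Step 1: move left → [r0]□baa  (head at position -1)
Step 2: move right → b[r0]baa  (head at position 0)
Step 3: move left → [r0]bbaa  (head at position -1)
Step 4: move left → [r0]□bbaa  (head at position -2)
Step 5: move right → b[r0]bbaa  (head at position -1)

After 5 steps, the head is at position -1.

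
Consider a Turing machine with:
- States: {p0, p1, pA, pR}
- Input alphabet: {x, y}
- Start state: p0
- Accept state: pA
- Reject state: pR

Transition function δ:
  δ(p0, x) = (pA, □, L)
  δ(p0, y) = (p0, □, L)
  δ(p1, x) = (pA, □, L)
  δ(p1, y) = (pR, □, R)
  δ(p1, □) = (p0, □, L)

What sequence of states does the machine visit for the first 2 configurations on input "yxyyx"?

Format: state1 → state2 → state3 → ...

Execution trace:
Initial: [p0]yxyyx
Step 1: δ(p0, y) = (p0, □, L) → [p0]□□xyyx

No transition is defined for δ(p0, □). By convention the machine halts and rejects.

State sequence: p0 → p0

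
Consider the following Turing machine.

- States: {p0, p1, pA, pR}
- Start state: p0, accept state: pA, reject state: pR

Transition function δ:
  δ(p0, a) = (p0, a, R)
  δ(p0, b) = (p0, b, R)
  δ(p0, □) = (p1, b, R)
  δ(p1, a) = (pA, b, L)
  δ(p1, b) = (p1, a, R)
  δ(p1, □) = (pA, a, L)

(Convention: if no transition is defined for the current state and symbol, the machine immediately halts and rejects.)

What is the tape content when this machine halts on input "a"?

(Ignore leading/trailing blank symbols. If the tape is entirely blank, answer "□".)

Execution trace:
Initial: [p0]a
Step 1: δ(p0, a) = (p0, a, R) → a[p0]□
Step 2: δ(p0, □) = (p1, b, R) → ab[p1]□
Step 3: δ(p1, □) = (pA, a, L) → a[pA]ba

The machine reaches the accept state pA and halts.

Final tape (ignoring leading/trailing blanks): aba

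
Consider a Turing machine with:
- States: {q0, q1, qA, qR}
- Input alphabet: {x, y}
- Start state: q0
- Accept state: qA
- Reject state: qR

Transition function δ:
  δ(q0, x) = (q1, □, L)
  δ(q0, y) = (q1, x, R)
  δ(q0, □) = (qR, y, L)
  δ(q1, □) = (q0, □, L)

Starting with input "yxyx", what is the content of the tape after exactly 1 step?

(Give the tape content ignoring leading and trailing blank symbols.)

Execution trace:
Initial: [q0]yxyx
Step 1: δ(q0, y) = (q1, x, R) → x[q1]xyx

No transition is defined for δ(q1, x). By convention the machine halts and rejects.

After 1 step, the tape (ignoring leading/trailing blanks) is: xxyx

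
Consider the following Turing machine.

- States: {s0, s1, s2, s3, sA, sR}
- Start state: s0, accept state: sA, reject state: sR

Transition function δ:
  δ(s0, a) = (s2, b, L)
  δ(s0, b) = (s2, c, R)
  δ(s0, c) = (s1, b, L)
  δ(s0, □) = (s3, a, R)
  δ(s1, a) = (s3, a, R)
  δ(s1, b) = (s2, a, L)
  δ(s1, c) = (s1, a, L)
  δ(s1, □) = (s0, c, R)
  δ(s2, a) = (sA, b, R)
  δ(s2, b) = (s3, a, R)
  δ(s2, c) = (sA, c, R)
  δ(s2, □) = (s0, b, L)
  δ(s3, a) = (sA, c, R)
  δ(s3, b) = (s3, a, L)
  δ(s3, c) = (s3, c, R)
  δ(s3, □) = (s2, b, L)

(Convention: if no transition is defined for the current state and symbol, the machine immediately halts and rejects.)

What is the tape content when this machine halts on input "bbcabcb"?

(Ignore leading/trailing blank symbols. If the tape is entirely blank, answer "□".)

Execution trace:
Initial: [s0]bbcabcb
Step 1: δ(s0, b) = (s2, c, R) → c[s2]bcabcb
Step 2: δ(s2, b) = (s3, a, R) → ca[s3]cabcb
Step 3: δ(s3, c) = (s3, c, R) → cac[s3]abcb
Step 4: δ(s3, a) = (sA, c, R) → cacc[sA]bcb

The machine reaches the accept state sA and halts.

Final tape (ignoring leading/trailing blanks): caccbcb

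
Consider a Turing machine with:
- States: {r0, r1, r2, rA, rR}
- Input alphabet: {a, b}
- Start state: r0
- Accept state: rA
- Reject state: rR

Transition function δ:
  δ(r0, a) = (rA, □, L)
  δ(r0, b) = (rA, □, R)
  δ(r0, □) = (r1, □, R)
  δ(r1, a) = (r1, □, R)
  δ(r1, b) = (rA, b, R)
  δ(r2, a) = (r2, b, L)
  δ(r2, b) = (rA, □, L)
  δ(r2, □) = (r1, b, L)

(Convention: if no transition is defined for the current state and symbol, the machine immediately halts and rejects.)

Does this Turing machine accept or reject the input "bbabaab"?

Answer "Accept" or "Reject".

Execution trace:
Initial: [r0]bbabaab
Step 1: δ(r0, b) = (rA, □, R) → □[rA]babaab

The machine reaches the accept state rA and halts.

Answer: Accept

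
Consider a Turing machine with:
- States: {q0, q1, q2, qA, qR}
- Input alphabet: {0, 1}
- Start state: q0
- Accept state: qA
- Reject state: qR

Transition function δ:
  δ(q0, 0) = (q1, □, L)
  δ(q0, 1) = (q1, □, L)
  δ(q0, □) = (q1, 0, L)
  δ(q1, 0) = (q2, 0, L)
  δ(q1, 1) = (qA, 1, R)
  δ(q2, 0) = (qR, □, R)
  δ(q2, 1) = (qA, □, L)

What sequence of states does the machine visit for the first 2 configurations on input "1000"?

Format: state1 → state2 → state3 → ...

Execution trace:
Initial: [q0]1000
Step 1: δ(q0, 1) = (q1, □, L) → [q1]□□000

No transition is defined for δ(q1, □). By convention the machine halts and rejects.

State sequence: q0 → q1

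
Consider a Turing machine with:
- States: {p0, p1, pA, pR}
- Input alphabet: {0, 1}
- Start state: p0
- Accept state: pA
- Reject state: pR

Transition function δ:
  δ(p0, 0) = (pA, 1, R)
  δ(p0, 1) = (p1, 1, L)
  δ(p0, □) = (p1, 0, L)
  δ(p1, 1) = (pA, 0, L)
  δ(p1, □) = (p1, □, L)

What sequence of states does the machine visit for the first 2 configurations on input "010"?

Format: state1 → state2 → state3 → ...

Execution trace:
Initial: [p0]010
Step 1: δ(p0, 0) = (pA, 1, R) → 1[pA]10

The machine reaches the accept state pA and halts.

State sequence: p0 → pA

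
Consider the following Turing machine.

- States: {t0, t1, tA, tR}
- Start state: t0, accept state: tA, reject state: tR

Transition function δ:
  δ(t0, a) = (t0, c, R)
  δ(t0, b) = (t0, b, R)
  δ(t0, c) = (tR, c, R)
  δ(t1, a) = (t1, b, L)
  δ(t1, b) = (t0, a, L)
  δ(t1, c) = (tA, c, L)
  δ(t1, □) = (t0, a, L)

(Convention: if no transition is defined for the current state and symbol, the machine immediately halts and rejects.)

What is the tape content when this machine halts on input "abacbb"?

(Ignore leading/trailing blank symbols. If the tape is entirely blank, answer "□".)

Execution trace:
Initial: [t0]abacbb
Step 1: δ(t0, a) = (t0, c, R) → c[t0]bacbb
Step 2: δ(t0, b) = (t0, b, R) → cb[t0]acbb
Step 3: δ(t0, a) = (t0, c, R) → cbc[t0]cbb
Step 4: δ(t0, c) = (tR, c, R) → cbcc[tR]bb

The machine reaches the reject state tR and halts.

Final tape (ignoring leading/trailing blanks): cbccbb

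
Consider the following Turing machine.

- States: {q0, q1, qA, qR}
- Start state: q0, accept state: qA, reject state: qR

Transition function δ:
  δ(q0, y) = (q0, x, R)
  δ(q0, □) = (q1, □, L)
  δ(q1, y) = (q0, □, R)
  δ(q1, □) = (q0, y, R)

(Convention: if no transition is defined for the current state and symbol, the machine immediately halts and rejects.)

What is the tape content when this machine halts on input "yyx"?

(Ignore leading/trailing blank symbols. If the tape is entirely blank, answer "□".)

Execution trace:
Initial: [q0]yyx
Step 1: δ(q0, y) = (q0, x, R) → x[q0]yx
Step 2: δ(q0, y) = (q0, x, R) → xx[q0]x

No transition is defined for δ(q0, x). By convention the machine halts and rejects.

Final tape (ignoring leading/trailing blanks): xxx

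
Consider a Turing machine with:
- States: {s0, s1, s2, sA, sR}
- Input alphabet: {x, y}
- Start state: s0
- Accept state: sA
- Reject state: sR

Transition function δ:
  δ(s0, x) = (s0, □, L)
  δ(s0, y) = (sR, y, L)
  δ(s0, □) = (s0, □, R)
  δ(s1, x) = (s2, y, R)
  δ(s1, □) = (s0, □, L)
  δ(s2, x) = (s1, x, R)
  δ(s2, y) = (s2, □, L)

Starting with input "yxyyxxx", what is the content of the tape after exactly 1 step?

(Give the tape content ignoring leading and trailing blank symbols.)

Execution trace:
Initial: [s0]yxyyxxx
Step 1: δ(s0, y) = (sR, y, L) → [sR]□yxyyxxx

The machine reaches the reject state sR and halts.

After 1 step, the tape (ignoring leading/trailing blanks) is: yxyyxxx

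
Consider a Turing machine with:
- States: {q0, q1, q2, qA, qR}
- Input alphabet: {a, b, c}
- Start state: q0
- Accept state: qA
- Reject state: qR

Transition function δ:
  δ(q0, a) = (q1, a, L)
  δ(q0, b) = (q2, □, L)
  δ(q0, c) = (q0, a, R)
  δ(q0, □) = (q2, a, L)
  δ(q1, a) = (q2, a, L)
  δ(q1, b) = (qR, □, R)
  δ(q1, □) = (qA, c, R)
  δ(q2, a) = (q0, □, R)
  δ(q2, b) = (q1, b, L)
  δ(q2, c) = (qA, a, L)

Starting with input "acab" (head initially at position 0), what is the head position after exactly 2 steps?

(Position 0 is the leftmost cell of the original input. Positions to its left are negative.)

Execution trace (head position shown):
Step 0: [q0]acab  (head at position 0)
Step 1: move left → [q1]□acab  (head at position -1)
Step 2: move right → c[qA]acab  (head at position 0)

After 2 steps, the head is at position 0.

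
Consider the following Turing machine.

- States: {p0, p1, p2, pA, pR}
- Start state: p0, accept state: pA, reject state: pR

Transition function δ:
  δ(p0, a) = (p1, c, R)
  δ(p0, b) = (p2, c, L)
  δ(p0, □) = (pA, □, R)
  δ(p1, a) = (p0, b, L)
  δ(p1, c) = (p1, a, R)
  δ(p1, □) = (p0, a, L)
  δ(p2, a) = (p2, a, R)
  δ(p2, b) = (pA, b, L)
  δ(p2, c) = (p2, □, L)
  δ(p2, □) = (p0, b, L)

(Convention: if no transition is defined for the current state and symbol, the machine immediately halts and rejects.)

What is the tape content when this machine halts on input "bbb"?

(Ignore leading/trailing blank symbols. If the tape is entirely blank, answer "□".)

Execution trace:
Initial: [p0]bbb
Step 1: δ(p0, b) = (p2, c, L) → [p2]□cbb
Step 2: δ(p2, □) = (p0, b, L) → [p0]□bcbb
Step 3: δ(p0, □) = (pA, □, R) → □[pA]bcbb

The machine reaches the accept state pA and halts.

Final tape (ignoring leading/trailing blanks): bcbb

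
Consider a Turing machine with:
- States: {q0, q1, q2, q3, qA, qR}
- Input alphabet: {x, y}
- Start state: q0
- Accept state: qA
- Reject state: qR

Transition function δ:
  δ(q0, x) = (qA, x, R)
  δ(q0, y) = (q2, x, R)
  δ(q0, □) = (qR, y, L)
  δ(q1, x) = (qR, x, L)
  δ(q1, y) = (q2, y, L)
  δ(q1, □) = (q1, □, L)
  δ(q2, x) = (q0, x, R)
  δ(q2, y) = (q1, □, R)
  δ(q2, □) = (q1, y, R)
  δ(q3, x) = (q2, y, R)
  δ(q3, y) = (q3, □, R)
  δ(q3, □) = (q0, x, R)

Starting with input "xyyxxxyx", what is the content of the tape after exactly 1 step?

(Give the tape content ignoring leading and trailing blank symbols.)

Execution trace:
Initial: [q0]xyyxxxyx
Step 1: δ(q0, x) = (qA, x, R) → x[qA]yyxxxyx

The machine reaches the accept state qA and halts.

After 1 step, the tape (ignoring leading/trailing blanks) is: xyyxxxyx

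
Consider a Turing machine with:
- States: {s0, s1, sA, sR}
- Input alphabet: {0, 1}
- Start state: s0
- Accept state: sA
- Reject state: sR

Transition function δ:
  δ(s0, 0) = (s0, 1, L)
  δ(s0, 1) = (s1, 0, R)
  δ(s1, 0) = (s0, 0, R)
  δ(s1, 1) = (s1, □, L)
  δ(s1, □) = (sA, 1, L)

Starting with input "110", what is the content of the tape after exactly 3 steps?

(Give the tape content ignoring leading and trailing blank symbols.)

Execution trace:
Initial: [s0]110
Step 1: δ(s0, 1) = (s1, 0, R) → 0[s1]10
Step 2: δ(s1, 1) = (s1, □, L) → [s1]0□0
Step 3: δ(s1, 0) = (s0, 0, R) → 0[s0]□0

No transition is defined for δ(s0, □). By convention the machine halts and rejects.

After 3 steps, the tape (ignoring leading/trailing blanks) is: 0□0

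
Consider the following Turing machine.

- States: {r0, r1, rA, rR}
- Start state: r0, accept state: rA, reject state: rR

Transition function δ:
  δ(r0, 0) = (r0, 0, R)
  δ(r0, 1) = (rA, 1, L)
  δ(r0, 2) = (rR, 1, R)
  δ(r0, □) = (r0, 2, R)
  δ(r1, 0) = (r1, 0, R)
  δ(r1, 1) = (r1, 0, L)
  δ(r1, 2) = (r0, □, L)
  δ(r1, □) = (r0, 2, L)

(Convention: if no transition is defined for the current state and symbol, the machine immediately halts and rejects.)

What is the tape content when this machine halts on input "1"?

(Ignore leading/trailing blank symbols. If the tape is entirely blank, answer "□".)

Execution trace:
Initial: [r0]1
Step 1: δ(r0, 1) = (rA, 1, L) → [rA]□1

The machine reaches the accept state rA and halts.

Final tape (ignoring leading/trailing blanks): 1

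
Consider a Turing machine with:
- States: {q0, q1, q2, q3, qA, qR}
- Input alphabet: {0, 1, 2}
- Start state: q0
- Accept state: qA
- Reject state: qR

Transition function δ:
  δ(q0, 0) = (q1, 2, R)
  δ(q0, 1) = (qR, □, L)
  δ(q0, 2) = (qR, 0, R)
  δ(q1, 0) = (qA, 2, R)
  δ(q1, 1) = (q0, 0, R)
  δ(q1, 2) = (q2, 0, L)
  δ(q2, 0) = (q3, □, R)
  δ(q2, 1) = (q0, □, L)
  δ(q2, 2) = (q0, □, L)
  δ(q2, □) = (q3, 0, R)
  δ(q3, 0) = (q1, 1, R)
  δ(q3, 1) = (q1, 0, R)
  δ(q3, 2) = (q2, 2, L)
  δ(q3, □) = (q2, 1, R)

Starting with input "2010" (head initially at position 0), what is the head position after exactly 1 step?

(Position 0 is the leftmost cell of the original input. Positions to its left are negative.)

Execution trace (head position shown):
Step 0: [q0]2010  (head at position 0)
Step 1: move right → 0[qR]010  (head at position 1)

After 1 step, the head is at position 1.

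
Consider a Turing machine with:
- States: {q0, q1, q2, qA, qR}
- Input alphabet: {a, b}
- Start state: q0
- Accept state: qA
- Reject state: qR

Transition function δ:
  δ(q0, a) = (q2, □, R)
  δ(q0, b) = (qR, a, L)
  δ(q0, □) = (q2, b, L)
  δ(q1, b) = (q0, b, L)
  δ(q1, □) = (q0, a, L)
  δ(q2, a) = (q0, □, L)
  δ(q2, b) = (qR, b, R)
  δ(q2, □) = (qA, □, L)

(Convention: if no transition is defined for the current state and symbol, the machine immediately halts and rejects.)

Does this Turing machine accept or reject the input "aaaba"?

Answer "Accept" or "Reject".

Execution trace:
Initial: [q0]aaaba
Step 1: δ(q0, a) = (q2, □, R) → □[q2]aaba
Step 2: δ(q2, a) = (q0, □, L) → [q0]□□aba
Step 3: δ(q0, □) = (q2, b, L) → [q2]□b□aba
Step 4: δ(q2, □) = (qA, □, L) → [qA]□□b□aba

The machine reaches the accept state qA and halts.

Answer: Accept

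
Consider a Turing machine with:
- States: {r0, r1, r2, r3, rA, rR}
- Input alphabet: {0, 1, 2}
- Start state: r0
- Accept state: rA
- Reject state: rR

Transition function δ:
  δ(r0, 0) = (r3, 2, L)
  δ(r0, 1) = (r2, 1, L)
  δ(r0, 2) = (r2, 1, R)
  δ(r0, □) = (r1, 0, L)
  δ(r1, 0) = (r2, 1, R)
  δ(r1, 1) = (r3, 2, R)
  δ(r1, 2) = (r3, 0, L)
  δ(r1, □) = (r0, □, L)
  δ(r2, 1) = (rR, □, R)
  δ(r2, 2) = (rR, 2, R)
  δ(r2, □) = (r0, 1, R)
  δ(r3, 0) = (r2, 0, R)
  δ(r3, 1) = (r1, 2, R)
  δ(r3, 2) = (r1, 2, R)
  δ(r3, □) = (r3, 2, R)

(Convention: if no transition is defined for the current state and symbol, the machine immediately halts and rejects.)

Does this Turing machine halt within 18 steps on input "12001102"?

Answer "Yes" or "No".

Execution trace:
Initial: [r0]12001102
Step 1: δ(r0, 1) = (r2, 1, L) → [r2]□12001102
Step 2: δ(r2, □) = (r0, 1, R) → 1[r0]12001102
Step 3: δ(r0, 1) = (r2, 1, L) → [r2]112001102
Step 4: δ(r2, 1) = (rR, □, R) → □[rR]12001102

The machine reaches the reject state rR and halts.
The machine halted after 4 steps (within the 18-step bound).

Answer: Yes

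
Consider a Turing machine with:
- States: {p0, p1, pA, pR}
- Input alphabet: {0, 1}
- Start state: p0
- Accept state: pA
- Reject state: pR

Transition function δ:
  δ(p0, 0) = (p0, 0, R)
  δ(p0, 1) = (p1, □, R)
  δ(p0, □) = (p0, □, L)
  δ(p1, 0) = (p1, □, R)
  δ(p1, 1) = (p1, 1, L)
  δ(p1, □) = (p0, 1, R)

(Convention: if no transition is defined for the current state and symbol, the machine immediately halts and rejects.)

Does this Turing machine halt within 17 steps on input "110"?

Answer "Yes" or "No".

Execution trace:
Initial: [p0]110
Step 1: δ(p0, 1) = (p1, □, R) → □[p1]10
Step 2: δ(p1, 1) = (p1, 1, L) → [p1]□10
Step 3: δ(p1, □) = (p0, 1, R) → 1[p0]10
Step 4: δ(p0, 1) = (p1, □, R) → 1□[p1]0
Step 5: δ(p1, 0) = (p1, □, R) → 1□□[p1]□
Step 6: δ(p1, □) = (p0, 1, R) → 1□□1[p0]□
Step 7: δ(p0, □) = (p0, □, L) → 1□□[p0]1□
Step 8: δ(p0, 1) = (p1, □, R) → 1□□□[p1]□
Step 9: δ(p1, □) = (p0, 1, R) → 1□□□1[p0]□
Step 10: δ(p0, □) = (p0, □, L) → 1□□□[p0]1□
Step 11: δ(p0, 1) = (p1, □, R) → 1□□□□[p1]□
Step 12: δ(p1, □) = (p0, 1, R) → 1□□□□1[p0]□
Step 13: δ(p0, □) = (p0, □, L) → 1□□□□[p0]1□
Step 14: δ(p0, 1) = (p1, □, R) → 1□□□□□[p1]□
Step 15: δ(p1, □) = (p0, 1, R) → 1□□□□□1[p0]□
Step 16: δ(p0, □) = (p0, □, L) → 1□□□□□[p0]1□
Step 17: δ(p0, 1) = (p1, □, R) → 1□□□□□□[p1]□

The machine has not reached a halting state after 17 steps.
The machine did not halt within the 17-step bound.

Answer: No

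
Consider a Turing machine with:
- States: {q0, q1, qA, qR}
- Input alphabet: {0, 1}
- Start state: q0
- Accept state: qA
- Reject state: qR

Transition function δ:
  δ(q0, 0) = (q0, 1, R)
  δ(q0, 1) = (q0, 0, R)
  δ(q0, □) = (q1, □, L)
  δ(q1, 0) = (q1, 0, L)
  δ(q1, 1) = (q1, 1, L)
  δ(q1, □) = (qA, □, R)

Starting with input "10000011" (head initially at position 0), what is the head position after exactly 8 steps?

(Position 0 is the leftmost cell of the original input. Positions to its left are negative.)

Execution trace (head position shown):
Step 0: [q0]10000011  (head at position 0)
Step 1: move right → 0[q0]0000011  (head at position 1)
Step 2: move right → 01[q0]000011  (head at position 2)
Step 3: move right → 011[q0]00011  (head at position 3)
Step 4: move right → 0111[q0]0011  (head at position 4)
Step 5: move right → 01111[q0]011  (head at position 5)
Step 6: move right → 011111[q0]11  (head at position 6)
Step 7: move right → 0111110[q0]1  (head at position 7)
Step 8: move right → 01111100[q0]□  (head at position 8)

After 8 steps, the head is at position 8.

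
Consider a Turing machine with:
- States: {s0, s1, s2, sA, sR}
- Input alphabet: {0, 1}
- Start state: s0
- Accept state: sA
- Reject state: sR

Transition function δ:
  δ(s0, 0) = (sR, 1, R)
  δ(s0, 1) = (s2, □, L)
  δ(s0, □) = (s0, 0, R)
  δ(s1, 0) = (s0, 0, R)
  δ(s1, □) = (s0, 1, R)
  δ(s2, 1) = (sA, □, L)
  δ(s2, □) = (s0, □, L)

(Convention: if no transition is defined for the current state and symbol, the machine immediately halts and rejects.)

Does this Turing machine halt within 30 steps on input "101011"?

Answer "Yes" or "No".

Execution trace:
Initial: [s0]101011
Step 1: δ(s0, 1) = (s2, □, L) → [s2]□□01011
Step 2: δ(s2, □) = (s0, □, L) → [s0]□□□01011
Step 3: δ(s0, □) = (s0, 0, R) → 0[s0]□□01011
Step 4: δ(s0, □) = (s0, 0, R) → 00[s0]□01011
Step 5: δ(s0, □) = (s0, 0, R) → 000[s0]01011
Step 6: δ(s0, 0) = (sR, 1, R) → 0001[sR]1011

The machine reaches the reject state sR and halts.
The machine halted after 6 steps (within the 30-step bound).

Answer: Yes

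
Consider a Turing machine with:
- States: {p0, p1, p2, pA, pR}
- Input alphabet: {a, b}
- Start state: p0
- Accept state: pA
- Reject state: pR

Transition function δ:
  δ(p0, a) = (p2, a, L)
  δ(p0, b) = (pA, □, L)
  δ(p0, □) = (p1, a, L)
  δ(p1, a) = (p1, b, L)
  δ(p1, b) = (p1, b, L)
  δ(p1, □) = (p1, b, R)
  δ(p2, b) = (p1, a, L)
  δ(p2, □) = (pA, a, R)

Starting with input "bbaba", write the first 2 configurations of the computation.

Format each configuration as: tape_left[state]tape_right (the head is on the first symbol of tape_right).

Transitions applied:
Step 1: δ(p0, b) = (pA, □, L)

The first 2 configurations are:
[p0]bbaba ⊢ [pA]□□baba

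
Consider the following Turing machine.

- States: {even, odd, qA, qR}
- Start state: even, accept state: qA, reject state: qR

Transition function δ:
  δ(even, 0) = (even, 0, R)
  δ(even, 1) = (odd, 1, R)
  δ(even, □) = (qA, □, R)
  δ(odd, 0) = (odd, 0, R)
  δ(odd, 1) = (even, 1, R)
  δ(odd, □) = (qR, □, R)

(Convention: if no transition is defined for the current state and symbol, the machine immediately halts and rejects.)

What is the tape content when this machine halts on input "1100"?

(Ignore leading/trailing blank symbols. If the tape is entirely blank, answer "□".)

Execution trace:
Initial: [even]1100
Step 1: δ(even, 1) = (odd, 1, R) → 1[odd]100
Step 2: δ(odd, 1) = (even, 1, R) → 11[even]00
Step 3: δ(even, 0) = (even, 0, R) → 110[even]0
Step 4: δ(even, 0) = (even, 0, R) → 1100[even]□
Step 5: δ(even, □) = (qA, □, R) → 1100□[qA]□

The machine reaches the accept state qA and halts.

Final tape (ignoring leading/trailing blanks): 1100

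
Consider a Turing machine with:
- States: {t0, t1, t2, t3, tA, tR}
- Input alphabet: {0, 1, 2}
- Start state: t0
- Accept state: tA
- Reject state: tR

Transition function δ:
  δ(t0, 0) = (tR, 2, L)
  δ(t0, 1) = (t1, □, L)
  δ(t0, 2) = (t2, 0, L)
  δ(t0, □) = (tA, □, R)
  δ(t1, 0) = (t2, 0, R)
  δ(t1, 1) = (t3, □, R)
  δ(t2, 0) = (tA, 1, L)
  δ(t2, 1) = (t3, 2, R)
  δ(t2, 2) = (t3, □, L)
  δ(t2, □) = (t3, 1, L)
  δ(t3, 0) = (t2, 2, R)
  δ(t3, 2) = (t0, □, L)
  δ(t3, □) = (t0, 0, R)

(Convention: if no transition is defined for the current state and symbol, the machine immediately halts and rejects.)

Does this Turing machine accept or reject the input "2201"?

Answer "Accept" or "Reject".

Execution trace:
Initial: [t0]2201
Step 1: δ(t0, 2) = (t2, 0, L) → [t2]□0201
Step 2: δ(t2, □) = (t3, 1, L) → [t3]□10201
Step 3: δ(t3, □) = (t0, 0, R) → 0[t0]10201
Step 4: δ(t0, 1) = (t1, □, L) → [t1]0□0201
Step 5: δ(t1, 0) = (t2, 0, R) → 0[t2]□0201
Step 6: δ(t2, □) = (t3, 1, L) → [t3]010201
Step 7: δ(t3, 0) = (t2, 2, R) → 2[t2]10201
Step 8: δ(t2, 1) = (t3, 2, R) → 22[t3]0201
Step 9: δ(t3, 0) = (t2, 2, R) → 222[t2]201
Step 10: δ(t2, 2) = (t3, □, L) → 22[t3]2□01
Step 11: δ(t3, 2) = (t0, □, L) → 2[t0]2□□01
Step 12: δ(t0, 2) = (t2, 0, L) → [t2]20□□01
Step 13: δ(t2, 2) = (t3, □, L) → [t3]□□0□□01
Step 14: δ(t3, □) = (t0, 0, R) → 0[t0]□0□□01
Step 15: δ(t0, □) = (tA, □, R) → 0□[tA]0□□01

The machine reaches the accept state tA and halts.

Answer: Accept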